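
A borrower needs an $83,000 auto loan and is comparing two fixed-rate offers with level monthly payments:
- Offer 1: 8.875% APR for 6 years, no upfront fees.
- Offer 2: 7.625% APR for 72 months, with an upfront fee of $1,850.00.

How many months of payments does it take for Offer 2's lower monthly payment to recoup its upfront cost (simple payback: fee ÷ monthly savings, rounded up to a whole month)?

37 months

Offer 1: monthly rate = 8.875%/12 = 0.0073958; payment = 83,000 × 0.0073958 / (1 − (1+0.0073958)^−72) = $1,490.98.
Offer 2: at 7.625% the monthly rate is 0.0063542, so the payment is 83,000 × 0.0063542 / (1 − 1.0063542^−72) = $1,440.11.
Monthly savings = $1,490.98 − $1,440.11 = $50.87.
Break-even = $1,850.00 / $50.87 = 36.37 → 37 months.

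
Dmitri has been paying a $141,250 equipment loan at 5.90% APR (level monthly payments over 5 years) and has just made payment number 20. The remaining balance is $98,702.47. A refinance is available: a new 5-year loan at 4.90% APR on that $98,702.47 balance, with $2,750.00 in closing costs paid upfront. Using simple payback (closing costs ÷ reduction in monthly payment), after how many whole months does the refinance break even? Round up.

Current payment = 141,250 × 5.9%/12 / (1 − (1+0.0049167)^−60) = $2,724.20.
Refinanced payment = 98,702.47 × 0.0040833 / (1 − (1+0.0040833)^−60) = $1,858.12.
Monthly savings = $2,724.20 − $1,858.12 = $866.08.
Break-even = $2,750.00 / $866.08 = 3.18 → 4 months.

4 months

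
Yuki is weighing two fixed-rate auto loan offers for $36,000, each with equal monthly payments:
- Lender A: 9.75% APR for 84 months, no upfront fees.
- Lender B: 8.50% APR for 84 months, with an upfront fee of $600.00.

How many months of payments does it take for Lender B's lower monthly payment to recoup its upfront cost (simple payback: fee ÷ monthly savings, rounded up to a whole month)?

27 months

Lender A: monthly rate = 9.75%/12 = 0.0081250; payment = 36,000 × 0.0081250 / (1 − (1+0.0081250)^−84) = $593.00.
Lender B: monthly rate = 8.5%/12 = 0.0070833; payment = 36,000 × 0.0070833 / (1 − (1+0.0070833)^−84) = $570.11.
Monthly savings = $593.00 − $570.11 = $22.89.
Break-even = $600.00 / $22.89 = 26.21 → 27 months.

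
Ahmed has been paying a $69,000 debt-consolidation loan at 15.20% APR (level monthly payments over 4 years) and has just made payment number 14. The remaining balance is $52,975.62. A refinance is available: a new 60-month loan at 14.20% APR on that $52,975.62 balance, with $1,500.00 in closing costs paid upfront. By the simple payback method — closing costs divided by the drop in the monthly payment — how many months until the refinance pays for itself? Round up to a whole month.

Current payment = 69,000 × 15.2%/12 / (1 − (1+0.0126667)^−48) = $1,927.32.
Refinanced payment = 52,975.62 × 0.0118333 / (1 − (1+0.0118333)^−60) = $1,238.15.
Monthly savings = $1,927.32 − $1,238.15 = $689.17.
Break-even = $1,500.00 / $689.17 = 2.18 → 3 months.

3 months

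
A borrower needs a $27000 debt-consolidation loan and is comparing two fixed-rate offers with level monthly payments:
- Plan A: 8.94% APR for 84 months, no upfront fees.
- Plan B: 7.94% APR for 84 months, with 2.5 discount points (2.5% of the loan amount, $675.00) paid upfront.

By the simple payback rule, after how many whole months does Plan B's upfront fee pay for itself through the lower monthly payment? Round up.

Plan A: at 8.94% the monthly rate is 0.0074500, so the payment is 27,000 × 0.0074500 / (1 − 1.0074500^−84) = $433.58.
Plan B: at 7.94% the monthly rate is 0.0066167, so the payment is 27,000 × 0.0066167 / (1 − 1.0066167^−84) = $420.02.
Monthly savings = $433.58 − $420.02 = $13.56.
Break-even = $675.00 / $13.56 = 49.78 → 50 months.

50 months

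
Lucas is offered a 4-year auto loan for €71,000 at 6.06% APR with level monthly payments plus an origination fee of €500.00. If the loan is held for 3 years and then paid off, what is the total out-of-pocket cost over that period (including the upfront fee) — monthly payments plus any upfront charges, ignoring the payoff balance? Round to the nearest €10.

Monthly rate = 6.06%/12 = 0.0050500; payment = 71,000 × 0.0050500 / (1 − (1+0.0050500)^−48) = €1,669.39.
Total outlay = 36 × €1,669.39 + €500.00 = €60,598.04.

€60,600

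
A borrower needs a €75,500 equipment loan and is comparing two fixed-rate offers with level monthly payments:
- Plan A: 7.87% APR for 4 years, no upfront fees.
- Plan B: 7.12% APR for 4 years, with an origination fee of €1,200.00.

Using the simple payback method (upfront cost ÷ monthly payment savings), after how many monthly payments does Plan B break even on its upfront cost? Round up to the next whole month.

Plan A: at 7.87% the monthly rate is 0.0065583, so the payment is 75,500 × 0.0065583 / (1 − 1.0065583^−48) = €1,838.57.
Plan B: at 7.12% the monthly rate is 0.0059333, so the payment is 75,500 × 0.0059333 / (1 − 1.0059333^−48) = €1,812.15.
Monthly savings = €1,838.57 − €1,812.15 = €26.42.
Break-even = €1,200.00 / €26.42 = 45.42 → 46 months.

46 months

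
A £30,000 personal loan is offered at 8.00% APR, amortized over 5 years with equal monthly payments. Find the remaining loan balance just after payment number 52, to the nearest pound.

£4,724

With monthly rate i = 8%/12 = 0.0066667, the balance after k of n payments is P · [(1+i)^n − (1+i)^k] / [(1+i)^n − 1].
(1+0.0066667)^60 = 1.48984571 and (1+0.0066667)^52 = 1.41271901, so the balance is 30,000 × (1.48984571 − 1.41271901) / (1.48984571 − 1) = £4,723.53.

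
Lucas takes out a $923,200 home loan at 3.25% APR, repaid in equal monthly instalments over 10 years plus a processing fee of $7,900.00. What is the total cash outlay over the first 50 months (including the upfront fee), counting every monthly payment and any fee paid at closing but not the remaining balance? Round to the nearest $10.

Monthly rate = 3.25%/12 = 0.0027083; payment = 923,200 × 0.0027083 / (1 − (1+0.0027083)^−120) = $9,021.42.
Total outlay = 50 × $9,021.42 + $7,900.00 = $458,971.00.

$458,970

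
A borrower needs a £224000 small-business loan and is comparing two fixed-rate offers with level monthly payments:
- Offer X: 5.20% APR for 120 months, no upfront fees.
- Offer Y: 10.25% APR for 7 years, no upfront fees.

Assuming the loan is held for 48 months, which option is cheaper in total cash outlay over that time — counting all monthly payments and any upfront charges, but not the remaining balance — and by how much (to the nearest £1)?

Offer X: at 5.20% the monthly rate is 0.0043333, so the payment is 224,000 × 0.0043333 / (1 − 1.0043333^−120) = £2,397.83.
Offer Y: at 10.25% the monthly rate is 0.0085417, so the payment is 224,000 × 0.0085417 / (1 − 1.0085417^−84) = £3,747.66.
Over 48 months: Offer X costs 48 × £2,397.83 = £115,095.84; Offer Y costs 48 × £3,747.66 = £179,887.68.
Offer X is cheaper by £179,887.68 − £115,095.84 = £64,791.84.

Offer X by £64,792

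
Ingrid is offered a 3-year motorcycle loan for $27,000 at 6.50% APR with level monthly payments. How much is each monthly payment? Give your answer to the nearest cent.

$827.52

At 6.50% the monthly rate is 0.0054167, so the payment is 27,000 × 0.0054167 / (1 − 1.0054167^−36) = $827.52.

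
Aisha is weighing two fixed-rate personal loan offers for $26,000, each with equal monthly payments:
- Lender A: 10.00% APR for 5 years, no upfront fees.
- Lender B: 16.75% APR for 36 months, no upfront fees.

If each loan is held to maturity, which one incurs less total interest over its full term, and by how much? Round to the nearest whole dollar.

Lender A: at 10.00% the monthly rate is 0.0083333, so the payment is 26,000 × 0.0083333 / (1 − 1.0083333^−60) = $552.42.
Total interest on Lender A = 60 × $552.42 − $26,000 = $7,145.20.
Lender B: at 16.75% the monthly rate is 0.0139583, so the payment is 26,000 × 0.0139583 / (1 − 1.0139583^−36) = $923.74.
Total interest on Lender B = 36 × $923.74 − $26,000 = $7,254.64.
Lender A is lower by $109.44.

Lender A by $109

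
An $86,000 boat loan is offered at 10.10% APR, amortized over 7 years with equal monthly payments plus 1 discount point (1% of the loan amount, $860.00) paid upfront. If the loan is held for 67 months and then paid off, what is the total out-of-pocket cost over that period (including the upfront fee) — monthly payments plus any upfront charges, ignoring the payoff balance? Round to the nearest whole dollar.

$96,814

At 10.10% the monthly rate is 0.0084167, so the payment is 86,000 × 0.0084167 / (1 − 1.0084167^−84) = $1,432.15.
Total outlay = 67 × $1,432.15 + $860.00 = $96,814.05.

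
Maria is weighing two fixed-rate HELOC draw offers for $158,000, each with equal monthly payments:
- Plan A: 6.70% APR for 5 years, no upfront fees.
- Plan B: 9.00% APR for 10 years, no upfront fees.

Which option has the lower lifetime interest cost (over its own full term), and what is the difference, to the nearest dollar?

Plan A: monthly rate = 6.7%/12 = 0.0055833; payment = 158,000 × 0.0055833 / (1 − (1+0.0055833)^−60) = $3,106.27.
Total interest on Plan A = 60 × $3,106.27 − $158,000 = $28,376.20.
Plan B: at 9.00% the monthly rate is 0.0075000, so the payment is 158,000 × 0.0075000 / (1 − 1.0075000^−120) = $2,001.48.
Total interest on Plan B = 120 × $2,001.48 − $158,000 = $82,177.60.
Plan A is lower by $53,801.40.

Plan A by $53,801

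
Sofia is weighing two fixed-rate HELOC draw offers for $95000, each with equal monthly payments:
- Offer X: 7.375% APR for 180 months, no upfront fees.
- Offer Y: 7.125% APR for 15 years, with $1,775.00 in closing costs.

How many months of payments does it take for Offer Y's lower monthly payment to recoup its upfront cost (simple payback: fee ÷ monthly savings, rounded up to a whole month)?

133 months

Offer X: monthly rate = 7.375%/12 = 0.0061458; payment = 95,000 × 0.0061458 / (1 − (1+0.0061458)^−180) = $873.93.
Offer Y: at 7.125% the monthly rate is 0.0059375, so the payment is 95,000 × 0.0059375 / (1 − 1.0059375^−180) = $860.54.
Monthly savings = $873.93 − $860.54 = $13.39.
Break-even = $1,775.00 / $13.39 = 132.56 → 133 months.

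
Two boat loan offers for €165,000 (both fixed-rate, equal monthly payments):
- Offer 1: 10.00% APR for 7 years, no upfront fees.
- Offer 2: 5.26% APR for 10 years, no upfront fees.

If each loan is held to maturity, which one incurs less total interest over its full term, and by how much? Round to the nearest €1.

Offer 1: monthly rate = 10%/12 = 0.0083333; payment = 165,000 × 0.0083333 / (1 − (1+0.0083333)^−84) = €2,739.20.
Total interest on Offer 1 = 84 × €2,739.20 − €165,000 = €65,092.80.
Offer 2: monthly rate = 5.26%/12 = 0.0043833; payment = 165,000 × 0.0043833 / (1 − (1+0.0043833)^−120) = €1,771.13.
Total interest on Offer 2 = 120 × €1,771.13 − €165,000 = €47,535.60.
Offer 2 is lower by €17,557.20.

Offer 2 by €17,557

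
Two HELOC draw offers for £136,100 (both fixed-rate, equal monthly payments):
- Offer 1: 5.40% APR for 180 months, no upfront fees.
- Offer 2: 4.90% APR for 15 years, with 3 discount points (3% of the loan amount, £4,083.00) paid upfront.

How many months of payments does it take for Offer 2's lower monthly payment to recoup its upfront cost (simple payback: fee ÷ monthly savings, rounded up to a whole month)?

115 months

Offer 1: monthly rate = 5.4%/12 = 0.0045000; payment = 136,100 × 0.0045000 / (1 − (1+0.0045000)^−180) = £1,104.84.
Offer 2: monthly rate = 4.9%/12 = 0.0040833; payment = 136,100 × 0.0040833 / (1 − (1+0.0040833)^−180) = £1,069.19.
Monthly savings = £1,104.84 − £1,069.19 = £35.65.
Break-even = £4,083.00 / £35.65 = 114.53 → 115 months.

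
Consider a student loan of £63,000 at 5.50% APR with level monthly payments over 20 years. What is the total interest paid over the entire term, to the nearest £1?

£41,009

At 5.50% the monthly rate is 0.0045833, so the payment is 63,000 × 0.0045833 / (1 − 1.0045833^−240) = £433.37.
Total paid = 240 × £433.37 = £104,008.80; interest = £104,008.80 − £63,000 = £41,008.80.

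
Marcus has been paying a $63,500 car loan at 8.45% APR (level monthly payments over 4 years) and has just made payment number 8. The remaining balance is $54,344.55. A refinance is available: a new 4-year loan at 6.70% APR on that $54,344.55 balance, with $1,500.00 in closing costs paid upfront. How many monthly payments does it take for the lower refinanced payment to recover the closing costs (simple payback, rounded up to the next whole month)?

Current payment = 63,500 × 8.45%/12 / (1 − (1+0.0070417)^−48) = $1,563.67.
Refinanced payment = 54,344.55 × 0.0055833 / (1 − (1+0.0055833)^−48) = $1,293.80.
Monthly savings = $1,563.67 − $1,293.80 = $269.87.
Break-even = $1,500.00 / $269.87 = 5.56 → 6 months.

6 months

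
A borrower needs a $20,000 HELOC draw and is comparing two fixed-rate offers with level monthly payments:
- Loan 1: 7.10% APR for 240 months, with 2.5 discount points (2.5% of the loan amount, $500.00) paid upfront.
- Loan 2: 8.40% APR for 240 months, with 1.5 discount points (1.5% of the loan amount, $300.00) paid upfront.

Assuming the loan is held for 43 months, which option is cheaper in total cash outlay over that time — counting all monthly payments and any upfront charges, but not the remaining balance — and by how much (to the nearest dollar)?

Loan 1: at 7.10% the monthly rate is 0.0059167, so the payment is 20,000 × 0.0059167 / (1 − 1.0059167^−240) = $156.26.
Loan 2: at 8.40% the monthly rate is 0.0070000, so the payment is 20,000 × 0.0070000 / (1 − 1.0070000^−240) = $172.30.
Over 43 months: Loan 1 costs 43 × $156.26 + $500.00 = $7,219.18; Loan 2 costs 43 × $172.30 + $300.00 = $7,708.90.
Loan 1 is cheaper by $7,708.90 − $7,219.18 = $489.72.

Loan 1 by $490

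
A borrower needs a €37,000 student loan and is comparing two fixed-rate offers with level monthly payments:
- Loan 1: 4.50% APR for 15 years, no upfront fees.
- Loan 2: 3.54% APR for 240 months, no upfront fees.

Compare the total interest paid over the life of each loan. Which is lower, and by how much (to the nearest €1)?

Loan 1: at 4.50% the monthly rate is 0.0037500, so the payment is 37,000 × 0.0037500 / (1 − 1.0037500^−180) = €283.05.
Total interest on Loan 1 = 180 × €283.05 − €37,000 = €13,949.00.
Loan 2: monthly rate = 3.54%/12 = 0.0029500; payment = 37,000 × 0.0029500 / (1 − (1+0.0029500)^−240) = €215.35.
Total interest on Loan 2 = 240 × €215.35 − €37,000 = €14,684.00.
Loan 1 is lower by €735.00.

Loan 1 by €735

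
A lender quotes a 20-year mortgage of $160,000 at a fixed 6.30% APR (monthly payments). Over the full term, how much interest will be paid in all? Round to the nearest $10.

Monthly rate = 6.3%/12 = 0.0052500; payment = 160,000 × 0.0052500 / (1 − (1+0.0052500)^−240) = $1,174.15.
Total paid = 240 × $1,174.15 = $281,796.00; interest = $281,796.00 − $160,000 = $121,796.00.

$121,800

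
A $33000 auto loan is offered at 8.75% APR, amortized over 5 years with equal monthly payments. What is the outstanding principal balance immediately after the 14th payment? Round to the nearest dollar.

With monthly rate i = 8.75%/12 = 0.0072917, the balance after k of n payments is P · [(1+i)^n − (1+i)^k] / [(1+i)^n − 1].
(1+0.0072917)^60 = 1.54637373 and (1+0.0072917)^14 = 1.10706565, so the balance is 33,000 × (1.54637373 − 1.10706565) / (1.54637373 − 1) = $26,533.43.

$26,533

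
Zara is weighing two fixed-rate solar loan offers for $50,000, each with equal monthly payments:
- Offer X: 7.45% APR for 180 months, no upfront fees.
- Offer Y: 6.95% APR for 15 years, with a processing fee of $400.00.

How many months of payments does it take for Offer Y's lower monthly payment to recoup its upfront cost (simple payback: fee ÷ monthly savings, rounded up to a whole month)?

Offer X: at 7.45% the monthly rate is 0.0062083, so the payment is 50,000 × 0.0062083 / (1 − 1.0062083^−180) = $462.09.
Offer Y: monthly rate = 6.95%/12 = 0.0057917; payment = 50,000 × 0.0057917 / (1 − (1+0.0057917)^−180) = $448.02.
Monthly savings = $462.09 − $448.02 = $14.07.
Break-even = $400.00 / $14.07 = 28.43 → 29 months.

29 months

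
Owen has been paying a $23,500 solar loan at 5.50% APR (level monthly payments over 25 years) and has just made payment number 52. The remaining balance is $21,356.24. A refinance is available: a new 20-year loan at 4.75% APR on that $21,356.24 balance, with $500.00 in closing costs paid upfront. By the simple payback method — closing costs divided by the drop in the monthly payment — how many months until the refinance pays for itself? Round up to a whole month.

Current payment = 23,500 × 5.5%/12 / (1 − (1+0.0045833)^−300) = $144.31.
Refinanced payment = 21,356.24 × 0.0039583 / (1 − (1+0.0039583)^−240) = $138.01.
Monthly savings = $144.31 − $138.01 = $6.30.
Break-even = $500.00 / $6.30 = 79.37 → 80 months.

80 months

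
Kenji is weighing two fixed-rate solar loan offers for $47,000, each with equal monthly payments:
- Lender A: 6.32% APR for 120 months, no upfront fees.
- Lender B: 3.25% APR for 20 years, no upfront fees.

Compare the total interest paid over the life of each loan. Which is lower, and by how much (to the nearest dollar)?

Lender A by $454

Lender A: at 6.32% the monthly rate is 0.0052667, so the payment is 47,000 × 0.0052667 / (1 − 1.0052667^−120) = $529.38.
Total interest on Lender A = 120 × $529.38 − $47,000 = $16,525.60.
Lender B: at 3.25% the monthly rate is 0.0027083, so the payment is 47,000 × 0.0027083 / (1 − 1.0027083^−240) = $266.58.
Total interest on Lender B = 240 × $266.58 − $47,000 = $16,979.20.
Lender A is lower by $453.60.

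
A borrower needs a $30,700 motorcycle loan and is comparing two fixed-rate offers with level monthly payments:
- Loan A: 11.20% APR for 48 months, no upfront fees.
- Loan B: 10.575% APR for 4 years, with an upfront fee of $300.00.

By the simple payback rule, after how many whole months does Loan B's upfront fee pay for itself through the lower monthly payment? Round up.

33 months

Loan A: at 11.20% the monthly rate is 0.0093333, so the payment is 30,700 × 0.0093333 / (1 − 1.0093333^−48) = $796.44.
Loan B: at 10.575% the monthly rate is 0.0088125, so the payment is 30,700 × 0.0088125 / (1 − 1.0088125^−48) = $787.14.
Monthly savings = $796.44 − $787.14 = $9.30.
Break-even = $300.00 / $9.30 = 32.26 → 33 months.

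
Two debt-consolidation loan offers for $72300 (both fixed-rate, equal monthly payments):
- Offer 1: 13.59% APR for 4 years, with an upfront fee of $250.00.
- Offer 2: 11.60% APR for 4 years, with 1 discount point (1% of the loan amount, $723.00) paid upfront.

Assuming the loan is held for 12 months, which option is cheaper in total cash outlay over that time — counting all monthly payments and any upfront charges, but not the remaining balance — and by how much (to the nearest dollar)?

Offer 2 by $380

Offer 1: at 13.59% the monthly rate is 0.0113250, so the payment is 72,300 × 0.0113250 / (1 − 1.0113250^−48) = $1,960.87.
Offer 2: monthly rate = 11.6%/12 = 0.0096667; payment = 72,300 × 0.0096667 / (1 − (1+0.0096667)^−48) = $1,889.77.
Over 12 months: Offer 1 costs 12 × $1,960.87 + $250.00 = $23,780.44; Offer 2 costs 12 × $1,889.77 + $723.00 = $23,400.24.
Offer 2 is cheaper by $23,780.44 − $23,400.24 = $380.20.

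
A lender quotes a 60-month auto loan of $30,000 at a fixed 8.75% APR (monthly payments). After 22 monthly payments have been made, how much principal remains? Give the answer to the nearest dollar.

$20,484

With monthly rate i = 8.75%/12 = 0.0072917, the balance after k of n payments is P · [(1+i)^n − (1+i)^k] / [(1+i)^n − 1].
(1+0.0072917)^60 = 1.54637373 and (1+0.0072917)^22 = 1.17331684, so the balance is 30,000 × (1.54637373 − 1.17331684) / (1.54637373 − 1) = $20,483.61.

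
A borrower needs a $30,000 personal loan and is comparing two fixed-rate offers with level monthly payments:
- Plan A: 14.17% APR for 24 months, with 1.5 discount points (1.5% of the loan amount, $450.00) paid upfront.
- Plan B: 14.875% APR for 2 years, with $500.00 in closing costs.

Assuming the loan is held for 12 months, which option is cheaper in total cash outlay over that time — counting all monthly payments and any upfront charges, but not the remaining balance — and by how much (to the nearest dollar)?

Plan A by $170

Plan A: monthly rate = 14.17%/12 = 0.0118083; payment = 30,000 × 0.0118083 / (1 − (1+0.0118083)^−24) = $1,442.80.
Plan B: monthly rate = 14.875%/12 = 0.0123958; payment = 30,000 × 0.0123958 / (1 − (1+0.0123958)^−24) = $1,452.82.
Over 12 months: Plan A costs 12 × $1,442.80 + $450.00 = $17,763.60; Plan B costs 12 × $1,452.82 + $500.00 = $17,933.84.
Plan A is cheaper by $17,933.84 − $17,763.60 = $170.24.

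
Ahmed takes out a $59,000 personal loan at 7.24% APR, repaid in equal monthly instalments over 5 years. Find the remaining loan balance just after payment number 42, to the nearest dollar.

$19,984

With monthly rate i = 7.24%/12 = 0.0060333, the balance after k of n payments is P · [(1+i)^n − (1+i)^k] / [(1+i)^n − 1].
(1+0.0060333)^60 = 1.43463769 and (1+0.0060333)^42 = 1.28741797, so the balance is 59,000 × (1.43463769 − 1.28741797) / (1.43463769 − 1) = $19,984.38.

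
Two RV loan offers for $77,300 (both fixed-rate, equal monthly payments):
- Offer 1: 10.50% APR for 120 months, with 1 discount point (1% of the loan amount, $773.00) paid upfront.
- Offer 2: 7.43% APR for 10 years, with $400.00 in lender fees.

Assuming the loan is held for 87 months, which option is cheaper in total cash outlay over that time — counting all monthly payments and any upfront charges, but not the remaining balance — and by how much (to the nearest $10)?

Offer 2 by $11,540

Offer 1: at 10.50% the monthly rate is 0.0087500, so the payment is 77,300 × 0.0087500 / (1 − 1.0087500^−120) = $1,043.05.
Offer 2: monthly rate = 7.43%/12 = 0.0061917; payment = 77,300 × 0.0061917 / (1 − (1+0.0061917)^−120) = $914.74.
Over 87 months: Offer 1 costs 87 × $1,043.05 + $773.00 = $91,518.35; Offer 2 costs 87 × $914.74 + $400.00 = $79,982.38.
Offer 2 is cheaper by $91,518.35 − $79,982.38 = $11,535.97.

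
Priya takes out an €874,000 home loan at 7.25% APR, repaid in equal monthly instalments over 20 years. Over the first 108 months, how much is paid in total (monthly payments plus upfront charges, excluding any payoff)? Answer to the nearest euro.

At 7.25% the monthly rate is 0.0060417, so the payment is 874,000 × 0.0060417 / (1 − 1.0060417^−240) = €6,907.89.
Total outlay = 108 × €6,907.89 = €746,052.12.

€746,052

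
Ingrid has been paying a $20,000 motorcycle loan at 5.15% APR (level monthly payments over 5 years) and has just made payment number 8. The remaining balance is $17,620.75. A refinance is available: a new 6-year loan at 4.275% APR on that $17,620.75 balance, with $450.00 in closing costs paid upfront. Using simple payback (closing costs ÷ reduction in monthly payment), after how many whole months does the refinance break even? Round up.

Current payment = 20,000 × 5.15%/12 / (1 − (1+0.0042917)^−60) = $378.80.
Refinanced payment = 17,620.75 × 0.0035625 / (1 − (1+0.0035625)^−72) = $277.89.
Monthly savings = $378.80 − $277.89 = $100.91.
Break-even = $450.00 / $100.91 = 4.46 → 5 months.

5 months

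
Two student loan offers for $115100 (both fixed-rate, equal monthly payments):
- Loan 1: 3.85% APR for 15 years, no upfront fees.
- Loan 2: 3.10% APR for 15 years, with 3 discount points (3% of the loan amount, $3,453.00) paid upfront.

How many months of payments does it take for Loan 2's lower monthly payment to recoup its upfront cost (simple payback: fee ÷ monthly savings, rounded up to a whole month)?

Loan 1: monthly rate = 3.85%/12 = 0.0032083; payment = 115,100 × 0.0032083 / (1 − (1+0.0032083)^−180) = $842.75.
Loan 2: monthly rate = 3.1%/12 = 0.0025833; payment = 115,100 × 0.0025833 / (1 − (1+0.0025833)^−180) = $800.41.
Monthly savings = $842.75 − $800.41 = $42.34.
Break-even = $3,453.00 / $42.34 = 81.55 → 82 months.

82 months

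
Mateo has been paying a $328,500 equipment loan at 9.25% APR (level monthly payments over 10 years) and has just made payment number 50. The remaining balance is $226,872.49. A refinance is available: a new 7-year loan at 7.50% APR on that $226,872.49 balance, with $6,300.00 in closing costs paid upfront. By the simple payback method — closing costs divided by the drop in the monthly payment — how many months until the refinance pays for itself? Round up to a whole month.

9 months

Current payment = 328,500 × 9.25%/12 / (1 − (1+0.0077083)^−120) = $4,205.87.
Refinanced payment = 226,872.49 × 0.0062500 / (1 − (1+0.0062500)^−84) = $3,479.83.
Monthly savings = $4,205.87 − $3,479.83 = $726.04.
Break-even = $6,300.00 / $726.04 = 8.68 → 9 months.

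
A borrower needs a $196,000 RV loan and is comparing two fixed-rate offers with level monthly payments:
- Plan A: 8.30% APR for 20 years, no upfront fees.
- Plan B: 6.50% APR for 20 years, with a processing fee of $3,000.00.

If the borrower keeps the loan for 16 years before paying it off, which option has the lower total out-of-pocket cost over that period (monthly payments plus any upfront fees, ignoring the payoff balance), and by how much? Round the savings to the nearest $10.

Plan A: monthly rate = 8.3%/12 = 0.0069167; payment = 196,000 × 0.0069167 / (1 − (1+0.0069167)^−240) = $1,676.21.
Plan B: monthly rate = 6.5%/12 = 0.0054167; payment = 196,000 × 0.0054167 / (1 − (1+0.0054167)^−240) = $1,461.32.
Over 192 months: Plan A costs 192 × $1,676.21 = $321,832.32; Plan B costs 192 × $1,461.32 + $3,000.00 = $283,573.44.
Plan B is cheaper by $321,832.32 − $283,573.44 = $38,258.88.

Plan B by $38,260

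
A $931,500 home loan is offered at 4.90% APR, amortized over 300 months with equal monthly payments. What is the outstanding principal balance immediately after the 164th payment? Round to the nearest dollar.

With monthly rate i = 4.9%/12 = 0.0040833, the balance after k of n payments is P · [(1+i)^n − (1+i)^k] / [(1+i)^n − 1].
(1+0.0040833)^300 = 3.39568581 and (1+0.0040833)^164 = 1.95092407, so the balance is 931,500 × (3.39568581 − 1.95092407) / (3.39568581 − 1) = $561,757.96.

$561,758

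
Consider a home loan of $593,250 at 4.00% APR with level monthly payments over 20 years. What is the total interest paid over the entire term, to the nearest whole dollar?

Monthly rate = 4%/12 = 0.0033333; payment = 593,250 × 0.0033333 / (1 − (1+0.0033333)^−240) = $3,594.98.
Total paid = 240 × $3,594.98 = $862,795.20; interest = $862,795.20 − $593,250 = $269,545.20.

$269,545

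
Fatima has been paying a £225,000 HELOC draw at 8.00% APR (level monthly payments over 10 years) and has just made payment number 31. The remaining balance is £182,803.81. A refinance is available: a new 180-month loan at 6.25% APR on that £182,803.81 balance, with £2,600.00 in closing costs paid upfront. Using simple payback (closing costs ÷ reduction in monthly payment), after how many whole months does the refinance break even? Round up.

3 months

Current payment = 225,000 × 8%/12 / (1 − (1+0.0066667)^−120) = £2,729.87.
Refinanced payment = 182,803.81 × 0.0052083 / (1 − (1+0.0052083)^−180) = £1,567.40.
Monthly savings = £2,729.87 − £1,567.40 = £1,162.47.
Break-even = £2,600.00 / £1,162.47 = 2.24 → 3 months.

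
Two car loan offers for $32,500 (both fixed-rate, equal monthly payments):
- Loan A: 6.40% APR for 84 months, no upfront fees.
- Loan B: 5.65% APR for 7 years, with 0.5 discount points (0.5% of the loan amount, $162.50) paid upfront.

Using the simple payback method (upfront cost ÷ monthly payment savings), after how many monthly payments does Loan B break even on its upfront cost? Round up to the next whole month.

Loan A: monthly rate = 6.4%/12 = 0.0053333; payment = 32,500 × 0.0053333 / (1 − (1+0.0053333)^−84) = $481.03.
Loan B: monthly rate = 5.65%/12 = 0.0047083; payment = 32,500 × 0.0047083 / (1 − (1+0.0047083)^−84) = $469.34.
Monthly savings = $481.03 − $469.34 = $11.69.
Break-even = $162.50 / $11.69 = 13.90 → 14 months.

14 months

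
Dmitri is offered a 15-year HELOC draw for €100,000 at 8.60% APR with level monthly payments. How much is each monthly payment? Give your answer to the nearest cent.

€990.61

At 8.60% the monthly rate is 0.0071667, so the payment is 100,000 × 0.0071667 / (1 − 1.0071667^−180) = €990.61.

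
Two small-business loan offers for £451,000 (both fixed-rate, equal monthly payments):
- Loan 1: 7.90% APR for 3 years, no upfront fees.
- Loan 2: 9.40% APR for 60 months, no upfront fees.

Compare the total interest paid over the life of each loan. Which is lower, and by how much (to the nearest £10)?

Loan 1 by £58,960

Loan 1: at 7.90% the monthly rate is 0.0065833, so the payment is 451,000 × 0.0065833 / (1 − 1.0065833^−36) = £14,111.90.
Total interest on Loan 1 = 36 × £14,111.90 − £451,000 = £57,028.40.
Loan 2: at 9.40% the monthly rate is 0.0078333, so the payment is 451,000 × 0.0078333 / (1 − 1.0078333^−60) = £9,449.81.
Total interest on Loan 2 = 60 × £9,449.81 − £451,000 = £115,988.60.
Loan 1 is lower by £58,960.20.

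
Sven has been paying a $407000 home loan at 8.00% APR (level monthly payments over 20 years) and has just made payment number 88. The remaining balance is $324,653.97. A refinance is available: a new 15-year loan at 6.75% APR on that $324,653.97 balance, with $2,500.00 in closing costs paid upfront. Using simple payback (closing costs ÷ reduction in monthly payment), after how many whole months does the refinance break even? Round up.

5 months

Current payment = 407,000 × 8%/12 / (1 − (1+0.0066667)^−240) = $3,404.31.
Refinanced payment = 324,653.97 × 0.0056250 / (1 − (1+0.0056250)^−180) = $2,872.89.
Monthly savings = $3,404.31 − $2,872.89 = $531.42.
Break-even = $2,500.00 / $531.42 = 4.70 → 5 months.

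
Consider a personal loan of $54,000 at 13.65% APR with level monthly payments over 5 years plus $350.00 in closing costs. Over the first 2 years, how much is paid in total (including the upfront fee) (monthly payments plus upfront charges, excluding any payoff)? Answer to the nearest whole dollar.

$30,271

At 13.65% the monthly rate is 0.0113750, so the payment is 54,000 × 0.0113750 / (1 − 1.0113750^−60) = $1,246.71.
Total outlay = 24 × $1,246.71 + $350.00 = $30,271.04.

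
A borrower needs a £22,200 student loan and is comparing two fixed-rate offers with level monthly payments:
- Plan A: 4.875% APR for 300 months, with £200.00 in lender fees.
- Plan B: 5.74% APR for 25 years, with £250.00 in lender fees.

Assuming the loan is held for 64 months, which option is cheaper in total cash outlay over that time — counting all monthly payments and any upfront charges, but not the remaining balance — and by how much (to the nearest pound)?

Plan A by £777

Plan A: at 4.875% the monthly rate is 0.0040625, so the payment is 22,200 × 0.0040625 / (1 − 1.0040625^−300) = £128.17.
Plan B: monthly rate = 5.74%/12 = 0.0047833; payment = 22,200 × 0.0047833 / (1 − (1+0.0047833)^−300) = £139.53.
Over 64 months: Plan A costs 64 × £128.17 + £200.00 = £8,402.88; Plan B costs 64 × £139.53 + £250.00 = £9,179.92.
Plan A is cheaper by £9,179.92 − £8,402.88 = £777.04.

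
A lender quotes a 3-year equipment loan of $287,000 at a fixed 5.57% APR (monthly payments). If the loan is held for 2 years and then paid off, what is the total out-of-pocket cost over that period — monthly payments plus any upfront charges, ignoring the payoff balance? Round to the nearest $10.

$208,210

At 5.57% the monthly rate is 0.0046417, so the payment is 287,000 × 0.0046417 / (1 − 1.0046417^−36) = $8,675.29.
Total outlay = 24 × $8,675.29 = $208,206.96.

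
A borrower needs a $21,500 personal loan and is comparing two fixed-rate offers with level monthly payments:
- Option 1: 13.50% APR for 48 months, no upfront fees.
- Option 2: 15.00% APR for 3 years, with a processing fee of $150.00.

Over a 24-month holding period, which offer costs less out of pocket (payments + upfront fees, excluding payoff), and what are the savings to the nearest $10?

Option 1 by $4,070

Option 1: at 13.50% the monthly rate is 0.0112500, so the payment is 21,500 × 0.0112500 / (1 − 1.0112500^−48) = $582.14.
Option 2: monthly rate = 15%/12 = 0.0125000; payment = 21,500 × 0.0125000 / (1 − (1+0.0125000)^−36) = $745.30.
Over 24 months: Option 1 costs 24 × $582.14 = $13,971.36; Option 2 costs 24 × $745.30 + $150.00 = $18,037.20.
Option 1 is cheaper by $18,037.20 − $13,971.36 = $4,065.84.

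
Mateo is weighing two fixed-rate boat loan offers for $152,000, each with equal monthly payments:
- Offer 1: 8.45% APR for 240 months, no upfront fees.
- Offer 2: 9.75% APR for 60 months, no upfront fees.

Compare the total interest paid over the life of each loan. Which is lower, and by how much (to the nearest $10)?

Offer 1: at 8.45% the monthly rate is 0.0070417, so the payment is 152,000 × 0.0070417 / (1 − 1.0070417^−240) = $1,314.29.
Total interest on Offer 1 = 240 × $1,314.29 − $152,000 = $163,429.60.
Offer 2: at 9.75% the monthly rate is 0.0081250, so the payment is 152,000 × 0.0081250 / (1 − 1.0081250^−60) = $3,210.89.
Total interest on Offer 2 = 60 × $3,210.89 − $152,000 = $40,653.40.
Offer 2 is lower by $122,776.20.

Offer 2 by $122,780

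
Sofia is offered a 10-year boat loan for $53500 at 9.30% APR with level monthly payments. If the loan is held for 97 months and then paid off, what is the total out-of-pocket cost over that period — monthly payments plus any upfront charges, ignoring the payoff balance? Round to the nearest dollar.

$66,584

At 9.30% the monthly rate is 0.0077500, so the payment is 53,500 × 0.0077500 / (1 − 1.0077500^−120) = $686.43.
Total outlay = 97 × $686.43 = $66,583.71.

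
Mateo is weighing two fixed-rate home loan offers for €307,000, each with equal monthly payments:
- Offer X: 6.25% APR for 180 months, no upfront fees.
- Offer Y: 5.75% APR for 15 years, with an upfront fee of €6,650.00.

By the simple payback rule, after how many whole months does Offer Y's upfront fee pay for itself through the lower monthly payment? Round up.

81 months

Offer X: at 6.25% the monthly rate is 0.0052083, so the payment is 307,000 × 0.0052083 / (1 − 1.0052083^−180) = €2,632.29.
Offer Y: monthly rate = 5.75%/12 = 0.0047917; payment = 307,000 × 0.0047917 / (1 − (1+0.0047917)^−180) = €2,549.36.
Monthly savings = €2,632.29 − €2,549.36 = €82.93.
Break-even = €6,650.00 / €82.93 = 80.19 → 81 months.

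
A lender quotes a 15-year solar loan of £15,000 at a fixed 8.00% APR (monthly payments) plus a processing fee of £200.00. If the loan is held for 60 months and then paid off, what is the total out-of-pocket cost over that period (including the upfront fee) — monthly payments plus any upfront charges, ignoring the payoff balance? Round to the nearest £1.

Monthly rate = 8%/12 = 0.0066667; payment = 15,000 × 0.0066667 / (1 − (1+0.0066667)^−180) = £143.35.
Total outlay = 60 × £143.35 + £200.00 = £8,801.00.

£8,801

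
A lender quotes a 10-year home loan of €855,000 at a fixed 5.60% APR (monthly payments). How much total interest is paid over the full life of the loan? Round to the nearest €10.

€263,570

Monthly rate = 5.6%/12 = 0.0046667; payment = 855,000 × 0.0046667 / (1 − (1+0.0046667)^−120) = €9,321.42.
Total paid = 120 × €9,321.42 = €1,118,570.40; interest = €1,118,570.40 − €855,000 = €263,570.40.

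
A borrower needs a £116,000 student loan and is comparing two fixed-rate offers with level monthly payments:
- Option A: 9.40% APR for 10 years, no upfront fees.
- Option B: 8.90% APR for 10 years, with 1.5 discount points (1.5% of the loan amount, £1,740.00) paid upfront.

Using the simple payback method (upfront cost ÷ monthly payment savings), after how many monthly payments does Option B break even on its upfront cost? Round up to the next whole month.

56 months

Option A: at 9.40% the monthly rate is 0.0078333, so the payment is 116,000 × 0.0078333 / (1 − 1.0078333^−120) = £1,494.67.
Option B: at 8.90% the monthly rate is 0.0074167, so the payment is 116,000 × 0.0074167 / (1 − 1.0074167^−120) = £1,463.17.
Monthly savings = £1,494.67 − £1,463.17 = £31.50.
Break-even = £1,740.00 / £31.50 = 55.24 → 56 months.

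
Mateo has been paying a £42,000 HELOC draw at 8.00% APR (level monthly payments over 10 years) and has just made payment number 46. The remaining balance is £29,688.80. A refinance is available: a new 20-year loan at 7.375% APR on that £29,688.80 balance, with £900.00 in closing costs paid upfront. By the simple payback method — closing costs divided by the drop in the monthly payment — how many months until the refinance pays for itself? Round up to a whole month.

Current payment = 42,000 × 8%/12 / (1 − (1+0.0066667)^−120) = £509.58.
Refinanced payment = 29,688.80 × 0.0061458 / (1 − (1+0.0061458)^−240) = £236.91.
Monthly savings = £509.58 − £236.91 = £272.67.
Break-even = £900.00 / £272.67 = 3.30 → 4 months.

4 months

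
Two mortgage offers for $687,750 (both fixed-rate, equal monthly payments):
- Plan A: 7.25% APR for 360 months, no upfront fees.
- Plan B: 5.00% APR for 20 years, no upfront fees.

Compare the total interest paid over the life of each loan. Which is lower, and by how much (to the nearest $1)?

Plan B by $599,677

Plan A: at 7.25% the monthly rate is 0.0060417, so the payment is 687,750 × 0.0060417 / (1 − 1.0060417^−360) = $4,691.67.
Total interest on Plan A = 360 × $4,691.67 − $687,750 = $1,001,251.20.
Plan B: monthly rate = 5%/12 = 0.0041667; payment = 687,750 × 0.0041667 / (1 − (1+0.0041667)^−240) = $4,538.85.
Total interest on Plan B = 240 × $4,538.85 − $687,750 = $401,574.00.
Plan B is lower by $599,677.20.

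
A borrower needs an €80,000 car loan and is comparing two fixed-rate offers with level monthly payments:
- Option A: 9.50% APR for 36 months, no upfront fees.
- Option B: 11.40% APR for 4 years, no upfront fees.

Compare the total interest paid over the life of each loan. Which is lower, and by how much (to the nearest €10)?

Option A by €7,740

Option A: monthly rate = 9.5%/12 = 0.0079167; payment = 80,000 × 0.0079167 / (1 − (1+0.0079167)^−36) = €2,562.64.
Total interest on Option A = 36 × €2,562.64 − €80,000 = €12,255.04.
Option B: at 11.40% the monthly rate is 0.0095000, so the payment is 80,000 × 0.0095000 / (1 − 1.0095000^−48) = €2,083.22.
Total interest on Option B = 48 × €2,083.22 − €80,000 = €19,994.56.
Option A is lower by €7,739.52.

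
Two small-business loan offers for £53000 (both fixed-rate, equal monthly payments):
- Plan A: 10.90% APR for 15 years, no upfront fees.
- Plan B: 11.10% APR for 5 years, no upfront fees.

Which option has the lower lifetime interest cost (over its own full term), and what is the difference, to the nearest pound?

Plan B by £38,533

Plan A: monthly rate = 10.9%/12 = 0.0090833; payment = 53,000 × 0.0090833 / (1 − (1+0.0090833)^−180) = £599.07.
Total interest on Plan A = 180 × £599.07 − £53,000 = £54,832.60.
Plan B: at 11.10% the monthly rate is 0.0092500, so the payment is 53,000 × 0.0092500 / (1 − 1.0092500^−60) = £1,154.99.
Total interest on Plan B = 60 × £1,154.99 − £53,000 = £16,299.40.
Plan B is lower by £38,533.20.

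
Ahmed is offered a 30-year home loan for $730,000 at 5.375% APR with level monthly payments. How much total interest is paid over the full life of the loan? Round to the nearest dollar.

At 5.375% the monthly rate is 0.0044792, so the payment is 730,000 × 0.0044792 / (1 − 1.0044792^−360) = $4,087.79.
Total paid = 360 × $4,087.79 = $1,471,604.40; interest = $1,471,604.40 − $730,000 = $741,604.40.

$741,604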